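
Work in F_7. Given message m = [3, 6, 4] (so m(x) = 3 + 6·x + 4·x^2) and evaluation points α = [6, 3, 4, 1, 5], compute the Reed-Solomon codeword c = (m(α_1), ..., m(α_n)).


c = [1, 1, 0, 6, 0]

Message polynomial: m(x) = 3 + 6·x + 4·x^2 (mod 7).
For each evaluation point α_i, compute m(α_i) mod 7:
  α_1 = 6: Horner steps 4 → 2 → 1, so m(6) = 1.
  α_2 = 3: Horner steps 4 → 4 → 1, so m(3) = 1.
  α_3 = 4: Horner steps 4 → 1 → 0, so m(4) = 0.
  α_4 = 1: Horner steps 4 → 3 → 6, so m(1) = 6.
  α_5 = 5: Horner steps 4 → 5 → 0, so m(5) = 0.
Codeword c = [1, 1, 0, 6, 0] ∈ F_7^5.


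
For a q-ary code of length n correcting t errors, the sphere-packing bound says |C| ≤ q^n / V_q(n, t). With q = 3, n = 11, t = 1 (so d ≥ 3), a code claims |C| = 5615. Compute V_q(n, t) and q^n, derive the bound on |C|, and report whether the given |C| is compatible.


V_q(n, t) = 23, q^n = 177147, Hamming bound = 7702, |C| = 5615 ≤ bound (satisfied).

Step 1: Compute V_q(n, t) = Σ_{j=0}^1 C(n, j) (q−1)^j.
  j = 0: C(11,0)·(2)^0 = 1·1 = 1.
  j = 1: C(11,1)·(2)^1 = 11·2 = 22.
  V_q(n, t) = 1 + 22 = 23.
Step 2: q^n = 3^11 = 177147.
Step 3: Hamming bound ⌊q^n / V_q(n,t)⌋ = ⌊177147/23⌋ = 7702.
Step 4: Compare |C| = 5615 to 7702: satisfied.
The claimed |C| lies below the Hamming bound.


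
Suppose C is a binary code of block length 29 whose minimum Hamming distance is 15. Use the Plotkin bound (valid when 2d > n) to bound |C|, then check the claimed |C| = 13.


Plotkin bound M ≤ 30; given |C| = 13 ≤ bound (satisfied).

Check applicability: 2d = 30, n = 29.
2d − n = 1 > 0, so Plotkin applies.
Compute d/(2d−n) = 15/1 ≈ 15.0000.
⌊d/(2d−n)⌋ = 15.
Plotkin bound: M ≤ 2·15 = 30.
Given |C| = 13, check: satisfied.
This |C| is below the Plotkin bound.


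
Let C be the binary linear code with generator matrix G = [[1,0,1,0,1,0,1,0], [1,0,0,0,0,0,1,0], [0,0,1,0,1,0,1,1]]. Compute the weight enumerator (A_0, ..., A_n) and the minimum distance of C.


Weight distribution: A_0 = 1, A_2 = 4, A_4 = 3. Minimum distance d = 2.

Enumerate all 2^3 = 8 messages m ∈ F_2^3.
For each, compute codeword c = mG in F_2^8, then tally its weight.
  m = 000 → c = 00000000, weight = 0.
  m = 100 → c = 10101010, weight = 4.
  m = 010 → c = 10000010, weight = 2.
  m = 110 → c = 00101000, weight = 2.
  m = 001 → c = 00101011, weight = 4.
  m = 101 → c = 10000001, weight = 2.
  m = 011 → c = 10101001, weight = 4.
  m = 111 → c = 00000011, weight = 2.
Tally weights:
  weight 0: 1 codewords.
  weight 2: 4 codewords.
  weight 4: 3 codewords.
Minimum distance d = smallest w > 0 with A_w > 0 = 2.
Sanity: Σ A_w = 8 = 2^3 = 8 ✓.


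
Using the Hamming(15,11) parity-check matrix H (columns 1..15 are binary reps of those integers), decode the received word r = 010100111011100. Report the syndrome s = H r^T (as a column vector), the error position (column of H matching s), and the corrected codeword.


s = (1, 0, 1, 0)^T, error position = 10, corrected codeword c = 010100111111100

Compute s = H r^T mod 2 one row at a time:
  s_1 = 1 + 1 + 0 + 1 + 1 + 1 + 0 + 0 = 5 ≡ 1 (mod 2).
  s_2 = 1 + 0 + 0 + 1 + 1 + 1 + 0 + 0 = 4 ≡ 0 (mod 2).
  s_3 = 1 + 0 + 0 + 1 + 0 + 1 + 0 + 0 = 3 ≡ 1 (mod 2).
  s_4 = 0 + 0 + 0 + 1 + 1 + 1 + 1 + 0 = 4 ≡ 0 (mod 2).
s = (1, 0, 1, 0)^T — this equals column 10 of H (binary 1010), so error is at position 10.
Correct: flip bit 10 of r = 010100111011100 to get c = 010100111111100.


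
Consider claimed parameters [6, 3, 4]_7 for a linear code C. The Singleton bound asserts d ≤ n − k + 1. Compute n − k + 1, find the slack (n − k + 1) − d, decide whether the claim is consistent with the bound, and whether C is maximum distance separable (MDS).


Singleton RHS = n − k + 1 = 4, slack = 0, bound satisfied, MDS.

Singleton bound: d ≤ n − k + 1.
Here n = 6, k = 3, so n − k + 1 = 4.
Given d = 4, check d ≤ 4: YES.
Slack = (n − k + 1) − d = 0.
The code is MDS (slack = 0).
Description: the claimed parameters are [6, 3, 4]_7; such a code would be MDS (meets Singleton bound).


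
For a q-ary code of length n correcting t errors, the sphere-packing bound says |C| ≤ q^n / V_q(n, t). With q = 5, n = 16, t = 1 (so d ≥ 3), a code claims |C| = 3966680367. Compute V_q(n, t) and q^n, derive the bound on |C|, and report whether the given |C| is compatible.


V_q(n, t) = 65, q^n = 152587890625, Hamming bound = 2347506009, |C| = 3966680367 > bound (violated).

Step 1: Compute V_q(n, t) = Σ_{j=0}^1 C(n, j) (q−1)^j.
  j = 0: C(16,0)·(4)^0 = 1·1 = 1.
  j = 1: C(16,1)·(4)^1 = 16·4 = 64.
  V_q(n, t) = 1 + 64 = 65.
Step 2: q^n = 5^16 = 152587890625.
Step 3: Hamming bound ⌊q^n / V_q(n,t)⌋ = ⌊152587890625/65⌋ = 2347506009.
Step 4: Compare |C| = 3966680367 to 2347506009: violated.
The claimed |C| lies above the Hamming bound, so no 5-ary code of length 16 with d ≥ 3 can have 3966680367 codewords.


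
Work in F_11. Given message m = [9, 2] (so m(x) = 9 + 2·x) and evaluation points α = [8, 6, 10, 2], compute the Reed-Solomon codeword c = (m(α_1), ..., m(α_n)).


c = [3, 10, 7, 2]

Message polynomial: m(x) = 9 + 2·x (mod 11).
For each evaluation point α_i, compute m(α_i) mod 11:
  α_1 = 8: Horner steps 2 → 3, so m(8) = 3.
  α_2 = 6: Horner steps 2 → 10, so m(6) = 10.
  α_3 = 10: Horner steps 2 → 7, so m(10) = 7.
  α_4 = 2: Horner steps 2 → 2, so m(2) = 2.
Codeword c = [3, 10, 7, 2] ∈ F_11^4.


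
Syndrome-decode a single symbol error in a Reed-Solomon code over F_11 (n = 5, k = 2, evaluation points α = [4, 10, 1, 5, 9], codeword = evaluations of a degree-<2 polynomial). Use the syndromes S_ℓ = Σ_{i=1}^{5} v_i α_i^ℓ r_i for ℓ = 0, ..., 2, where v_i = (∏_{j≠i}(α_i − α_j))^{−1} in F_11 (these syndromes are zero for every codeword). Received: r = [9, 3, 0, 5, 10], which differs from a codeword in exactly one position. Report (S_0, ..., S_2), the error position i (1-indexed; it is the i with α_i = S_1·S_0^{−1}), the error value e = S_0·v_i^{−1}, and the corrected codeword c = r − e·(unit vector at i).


S = (7, 6, 2), error at position 1, error magnitude e = 8, c = [1, 3, 0, 5, 10].

Step 1: column multipliers v_i = (∏_{j≠i}(α_i − α_j))^{−1} mod 11.
  i = 1 (α = 4): (4−10)(4−1)(4−5)(4−9) = (−6)·3·(−1)·(−5) = −90 ≡ 9, so v_1 = 9^{−1} = 5 (mod 11).
  i = 2 (α = 10): (10−4)(10−1)(10−5)(10−9) = 6·9·5·1 = 270 ≡ 6, so v_2 = 6^{−1} = 2 (mod 11).
  i = 3 (α = 1): (1−4)(1−10)(1−5)(1−9) = (−3)·(−9)·(−4)·(−8) = 864 ≡ 6, so v_3 = 6^{−1} = 2 (mod 11).
  i = 4 (α = 5): (5−4)(5−10)(5−1)(5−9) = 1·(−5)·4·(−4) = 80 ≡ 3, so v_4 = 3^{−1} = 4 (mod 11).
  i = 5 (α = 9): (9−4)(9−10)(9−1)(9−5) = 5·(−1)·8·4 = −160 ≡ 5, so v_5 = 5^{−1} = 9 (mod 11).
  v = [5, 2, 2, 4, 9].
Step 2: syndromes of r = [9, 3, 0, 5, 10] (all sums mod 11).
  S_0 = Σ v_i r_i = 5·9 + 2·3 + 2·0 + 4·5 + 9·10 = 161 ≡ 7.
  S_1 = Σ v_i α_i r_i = 5·4·9 + 2·10·3 + 2·1·0 + 4·5·5 + 9·9·10 = 1150 ≡ 6.
  α_i^2 mod 11 = [5, 1, 1, 3, 4].
  S_2 = Σ v_i α_i^2 r_i = 5·5·9 + 2·1·3 + 2·1·0 + 4·3·5 + 9·4·10 = 651 ≡ 2.
  S = (7, 6, 2) ≠ 0, so r is not a codeword (an error is present).
Step 3: locate the error. For a single error e at position i, S_ℓ = v_i·e·α_i^ℓ, so α_err = S_1/S_0.
  S_0^{−1} = 7^{−1} = 8 (mod 11), so α_err = 6·8 = 48 ≡ 4 = α_1. Error position i = 1.
  Consistency check: S_2/S_1 = 2·2 = 4 ≡ 4 = α_err ✓ (single-error assumption holds).
Step 4: error magnitude e = S_0/v_1 = S_0·∏_{j≠1}(α_1 − α_j) = 7·9 = 63 ≡ 8 (mod 11).
Step 5: correct position 1: c_1 = r_1 − e = 9 − 8 ≡ 1 (mod 11). Hence c = [1, 3, 0, 5, 10].
  Check: interpolating c through the α_i gives m(x) = 7 + 4·x (degree < 2) with m(α_i) = c_i for every i, so c is indeed a codeword.


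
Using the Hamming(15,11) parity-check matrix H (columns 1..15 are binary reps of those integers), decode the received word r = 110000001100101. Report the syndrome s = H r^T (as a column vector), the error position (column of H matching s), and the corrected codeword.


s = (0, 0, 1, 0)^T, error position = 2, corrected codeword c = 100000001100101

Compute s = H r^T mod 2 one row at a time:
  s_1 = 0 + 1 + 1 + 0 + 0 + 1 + 0 + 1 = 4 ≡ 0 (mod 2).
  s_2 = 0 + 0 + 0 + 0 + 0 + 1 + 0 + 1 = 2 ≡ 0 (mod 2).
  s_3 = 1 + 0 + 0 + 0 + 1 + 0 + 0 + 1 = 3 ≡ 1 (mod 2).
  s_4 = 1 + 0 + 0 + 0 + 1 + 0 + 1 + 1 = 4 ≡ 0 (mod 2).
s = (0, 0, 1, 0)^T — this equals column 2 of H (binary 0010), so error is at position 2.
Correct: flip bit 2 of r = 110000001100101 to get c = 100000001100101.


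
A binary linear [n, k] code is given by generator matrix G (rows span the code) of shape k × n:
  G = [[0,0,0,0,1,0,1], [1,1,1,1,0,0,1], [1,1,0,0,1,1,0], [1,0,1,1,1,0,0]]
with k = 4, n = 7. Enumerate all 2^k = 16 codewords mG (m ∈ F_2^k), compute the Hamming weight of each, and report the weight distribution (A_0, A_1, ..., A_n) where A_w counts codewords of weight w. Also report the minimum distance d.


Weight distribution: A_0 = 1, A_1 = 1, A_2 = 1, A_3 = 4, A_4 = 5, A_5 = 3, A_6 = 1. Minimum distance d = 1.

Enumerate all 2^4 = 16 messages m ∈ F_2^4.
For each, compute codeword c = mG in F_2^7, then tally its weight.
  m = 0000 → c = 0000000, weight = 0.
  m = 1000 → c = 0000101, weight = 2.
  m = 0100 → c = 1111001, weight = 5.
  m = 1100 → c = 1111100, weight = 5.
  m = 0010 → c = 1100110, weight = 4.
  m = 1010 → c = 1100011, weight = 4.
  m = 0110 → c = 0011111, weight = 5.
  m = 1110 → c = 0011010, weight = 3.
  m = 0001 → c = 1011100, weight = 4.
  m = 1001 → c = 1011001, weight = 4.
  m = 0101 → c = 0100101, weight = 3.
  m = 1101 → c = 0100000, weight = 1.
  m = 0011 → c = 0111010, weight = 4.
  m = 1011 → c = 0111111, weight = 6.
  m = 0111 → c = 1000011, weight = 3.
  m = 1111 → c = 1000110, weight = 3.
Tally weights:
  weight 0: 1 codewords.
  weight 1: 1 codewords.
  weight 2: 1 codewords.
  weight 3: 4 codewords.
  weight 4: 5 codewords.
  weight 5: 3 codewords.
  weight 6: 1 codewords.
Minimum distance d = smallest w > 0 with A_w > 0 = 1.
Sanity: Σ A_w = 16 = 2^4 = 16 ✓.


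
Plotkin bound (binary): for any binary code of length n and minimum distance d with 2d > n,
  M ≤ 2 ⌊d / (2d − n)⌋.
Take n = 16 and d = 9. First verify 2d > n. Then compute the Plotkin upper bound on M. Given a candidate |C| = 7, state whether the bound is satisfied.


Plotkin bound M ≤ 8; given |C| = 7 ≤ bound (satisfied).

Check applicability: 2d = 18, n = 16.
2d − n = 2 > 0, so Plotkin applies.
Compute d/(2d−n) = 9/2 ≈ 4.5000.
⌊d/(2d−n)⌋ = 4.
Plotkin bound: M ≤ 2·4 = 8.
Given |C| = 7, check: satisfied.
This |C| is below the Plotkin bound.


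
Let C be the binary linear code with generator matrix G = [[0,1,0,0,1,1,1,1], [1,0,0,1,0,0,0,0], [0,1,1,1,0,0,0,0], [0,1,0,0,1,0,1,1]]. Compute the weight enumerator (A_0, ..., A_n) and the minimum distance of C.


Weight distribution: A_0 = 1, A_1 = 1, A_2 = 1, A_3 = 3, A_4 = 3, A_5 = 3, A_6 = 3, A_7 = 1. Minimum distance d = 1.

Enumerate all 2^4 = 16 messages m ∈ F_2^4.
For each, compute codeword c = mG in F_2^8, then tally its weight.
  m = 0000 → c = 00000000, weight = 0.
  m = 1000 → c = 01001111, weight = 5.
  m = 0100 → c = 10010000, weight = 2.
  m = 1100 → c = 11011111, weight = 7.
  m = 0010 → c = 01110000, weight = 3.
  m = 1010 → c = 00111111, weight = 6.
  m = 0110 → c = 11100000, weight = 3.
  m = 1110 → c = 10101111, weight = 6.
  m = 0001 → c = 01001011, weight = 4.
  m = 1001 → c = 00000100, weight = 1.
  m = 0101 → c = 11011011, weight = 6.
  m = 1101 → c = 10010100, weight = 3.
  m = 0011 → c = 00111011, weight = 5.
  m = 1011 → c = 01110100, weight = 4.
  m = 0111 → c = 10101011, weight = 5.
  m = 1111 → c = 11100100, weight = 4.
Tally weights:
  weight 0: 1 codewords.
  weight 1: 1 codewords.
  weight 2: 1 codewords.
  weight 3: 3 codewords.
  weight 4: 3 codewords.
  weight 5: 3 codewords.
  weight 6: 3 codewords.
  weight 7: 1 codewords.
Minimum distance d = smallest w > 0 with A_w > 0 = 1.
Sanity: Σ A_w = 16 = 2^4 = 16 ✓.


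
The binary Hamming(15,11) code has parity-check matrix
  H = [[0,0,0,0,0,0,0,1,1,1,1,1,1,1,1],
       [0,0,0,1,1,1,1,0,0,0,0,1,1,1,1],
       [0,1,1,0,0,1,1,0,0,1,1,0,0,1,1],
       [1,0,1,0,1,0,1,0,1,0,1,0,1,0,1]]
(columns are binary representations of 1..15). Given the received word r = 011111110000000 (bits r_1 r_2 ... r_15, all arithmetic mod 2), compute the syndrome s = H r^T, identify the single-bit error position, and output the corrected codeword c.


s = (1, 0, 0, 1)^T, error position = 9, corrected codeword c = 011111111000000

Compute s = H r^T mod 2 one row at a time:
  s_1 = 1 + 0 + 0 + 0 + 0 + 0 + 0 + 0 = 1 ≡ 1 (mod 2).
  s_2 = 1 + 1 + 1 + 1 + 0 + 0 + 0 + 0 = 4 ≡ 0 (mod 2).
  s_3 = 1 + 1 + 1 + 1 + 0 + 0 + 0 + 0 = 4 ≡ 0 (mod 2).
  s_4 = 0 + 1 + 1 + 1 + 0 + 0 + 0 + 0 = 3 ≡ 1 (mod 2).
s = (1, 0, 0, 1)^T — this equals column 9 of H (binary 1001), so error is at position 9.
Correct: flip bit 9 of r = 011111110000000 to get c = 011111111000000.


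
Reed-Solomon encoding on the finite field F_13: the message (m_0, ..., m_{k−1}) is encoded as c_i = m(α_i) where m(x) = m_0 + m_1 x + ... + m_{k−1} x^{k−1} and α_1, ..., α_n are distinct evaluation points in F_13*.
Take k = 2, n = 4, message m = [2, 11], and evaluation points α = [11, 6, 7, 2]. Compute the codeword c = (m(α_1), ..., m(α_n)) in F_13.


c = [6, 3, 1, 11]

Message polynomial: m(x) = 2 + 11·x (mod 13).
For each evaluation point α_i, compute m(α_i) mod 13:
  α_1 = 11: Horner steps 11 → 6, so m(11) = 6.
  α_2 = 6: Horner steps 11 → 3, so m(6) = 3.
  α_3 = 7: Horner steps 11 → 1, so m(7) = 1.
  α_4 = 2: Horner steps 11 → 11, so m(2) = 11.
Codeword c = [6, 3, 1, 11] ∈ F_13^4.


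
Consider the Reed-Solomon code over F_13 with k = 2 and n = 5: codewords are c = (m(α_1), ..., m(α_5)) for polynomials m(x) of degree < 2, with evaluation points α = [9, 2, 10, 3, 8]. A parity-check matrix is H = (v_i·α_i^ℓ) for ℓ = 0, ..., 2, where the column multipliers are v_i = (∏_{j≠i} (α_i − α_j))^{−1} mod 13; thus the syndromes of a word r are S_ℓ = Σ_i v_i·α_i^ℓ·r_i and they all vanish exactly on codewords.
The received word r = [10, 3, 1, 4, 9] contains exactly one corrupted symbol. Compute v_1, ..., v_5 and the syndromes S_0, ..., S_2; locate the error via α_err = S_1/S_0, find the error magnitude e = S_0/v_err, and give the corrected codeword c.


S = (2, 7, 5), error at position 3, error magnitude e = 3, c = [10, 3, 11, 4, 9].

Step 1: column multipliers v_i = (∏_{j≠i}(α_i − α_j))^{−1} mod 13.
  i = 1 (α = 9): (9−2)(9−10)(9−3)(9−8) = 7·(−1)·6·1 = −42 ≡ 10, so v_1 = 10^{−1} = 4 (mod 13).
  i = 2 (α = 2): (2−9)(2−10)(2−3)(2−8) = (−7)·(−8)·(−1)·(−6) = 336 ≡ 11, so v_2 = 11^{−1} = 6 (mod 13).
  i = 3 (α = 10): (10−9)(10−2)(10−3)(10−8) = 1·8·7·2 = 112 ≡ 8, so v_3 = 8^{−1} = 5 (mod 13).
  i = 4 (α = 3): (3−9)(3−2)(3−10)(3−8) = (−6)·1·(−7)·(−5) = −210 ≡ 11, so v_4 = 11^{−1} = 6 (mod 13).
  i = 5 (α = 8): (8−9)(8−2)(8−10)(8−3) = (−1)·6·(−2)·5 = 60 ≡ 8, so v_5 = 8^{−1} = 5 (mod 13).
  v = [4, 6, 5, 6, 5].
Step 2: syndromes of r = [10, 3, 1, 4, 9] (all sums mod 13).
  S_0 = Σ v_i r_i = 4·10 + 6·3 + 5·1 + 6·4 + 5·9 = 132 ≡ 2.
  S_1 = Σ v_i α_i r_i = 4·9·10 + 6·2·3 + 5·10·1 + 6·3·4 + 5·8·9 = 878 ≡ 7.
  α_i^2 mod 13 = [3, 4, 9, 9, 12].
  S_2 = Σ v_i α_i^2 r_i = 4·3·10 + 6·4·3 + 5·9·1 + 6·9·4 + 5·12·9 = 993 ≡ 5.
  S = (2, 7, 5) ≠ 0, so r is not a codeword (an error is present).
Step 3: locate the error. For a single error e at position i, S_ℓ = v_i·e·α_i^ℓ, so α_err = S_1/S_0.
  S_0^{−1} = 2^{−1} = 7 (mod 13), so α_err = 7·7 = 49 ≡ 10 = α_3. Error position i = 3.
  Consistency check: S_2/S_1 = 5·2 = 10 ≡ 10 = α_err ✓ (single-error assumption holds).
Step 4: error magnitude e = S_0/v_3 = S_0·∏_{j≠3}(α_3 − α_j) = 2·8 = 16 ≡ 3 (mod 13).
Step 5: correct position 3: c_3 = r_3 − e = 1 − 3 ≡ 11 (mod 13). Hence c = [10, 3, 11, 4, 9].
  Check: interpolating c through the α_i gives m(x) = 1 + 1·x (degree < 2) with m(α_i) = c_i for every i, so c is indeed a codeword.


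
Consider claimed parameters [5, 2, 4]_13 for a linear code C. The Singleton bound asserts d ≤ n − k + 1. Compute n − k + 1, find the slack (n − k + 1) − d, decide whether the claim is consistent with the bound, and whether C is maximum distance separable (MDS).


Singleton RHS = n − k + 1 = 4, slack = 0, bound satisfied, MDS.

Singleton bound: d ≤ n − k + 1.
Here n = 5, k = 2, so n − k + 1 = 4.
Given d = 4, check d ≤ 4: YES.
Slack = (n − k + 1) − d = 0.
The code is MDS (slack = 0).
Description: the claimed parameters are [5, 2, 4]_13; such a code would be MDS (meets Singleton bound).


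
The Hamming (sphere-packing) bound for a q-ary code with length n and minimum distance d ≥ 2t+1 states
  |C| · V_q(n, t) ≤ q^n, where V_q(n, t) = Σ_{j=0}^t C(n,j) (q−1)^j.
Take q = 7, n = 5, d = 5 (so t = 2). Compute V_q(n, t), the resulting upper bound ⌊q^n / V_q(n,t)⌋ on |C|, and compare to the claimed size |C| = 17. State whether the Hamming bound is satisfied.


V_q(n, t) = 391, q^n = 16807, Hamming bound = 42, |C| = 17 ≤ bound (satisfied).

Step 1: Compute V_q(n, t) = Σ_{j=0}^2 C(n, j) (q−1)^j.
  j = 0: C(5,0)·(6)^0 = 1·1 = 1.
  j = 1: C(5,1)·(6)^1 = 5·6 = 30.
  j = 2: C(5,2)·(6)^2 = 10·36 = 360.
  V_q(n, t) = 1 + 30 + 360 = 391.
Step 2: q^n = 7^5 = 16807.
Step 3: Hamming bound ⌊q^n / V_q(n,t)⌋ = ⌊16807/391⌋ = 42.
Step 4: Compare |C| = 17 to 42: satisfied.
The claimed |C| lies below the Hamming bound.


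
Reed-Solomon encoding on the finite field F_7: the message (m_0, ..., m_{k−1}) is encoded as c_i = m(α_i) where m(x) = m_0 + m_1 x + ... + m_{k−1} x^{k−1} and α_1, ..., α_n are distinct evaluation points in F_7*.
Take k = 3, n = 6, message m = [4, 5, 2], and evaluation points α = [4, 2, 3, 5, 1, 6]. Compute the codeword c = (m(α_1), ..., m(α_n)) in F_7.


c = [0, 1, 2, 2, 4, 1]

Message polynomial: m(x) = 4 + 5·x + 2·x^2 (mod 7).
For each evaluation point α_i, compute m(α_i) mod 7:
  α_1 = 4: Horner steps 2 → 6 → 0, so m(4) = 0.
  α_2 = 2: Horner steps 2 → 2 → 1, so m(2) = 1.
  α_3 = 3: Horner steps 2 → 4 → 2, so m(3) = 2.
  α_4 = 5: Horner steps 2 → 1 → 2, so m(5) = 2.
  α_5 = 1: Horner steps 2 → 0 → 4, so m(1) = 4.
  α_6 = 6: Horner steps 2 → 3 → 1, so m(6) = 1.
Codeword c = [0, 1, 2, 2, 4, 1] ∈ F_7^6.


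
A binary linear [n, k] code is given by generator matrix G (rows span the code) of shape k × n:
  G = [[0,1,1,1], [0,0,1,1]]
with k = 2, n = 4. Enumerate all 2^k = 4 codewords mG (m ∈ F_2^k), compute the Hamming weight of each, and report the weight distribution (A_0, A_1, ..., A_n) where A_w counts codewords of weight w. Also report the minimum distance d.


Weight distribution: A_0 = 1, A_1 = 1, A_2 = 1, A_3 = 1. Minimum distance d = 1.

Enumerate all 2^2 = 4 messages m ∈ F_2^2.
For each, compute codeword c = mG in F_2^4, then tally its weight.
  m = 00 → c = 0000, weight = 0.
  m = 10 → c = 0111, weight = 3.
  m = 01 → c = 0011, weight = 2.
  m = 11 → c = 0100, weight = 1.
Tally weights:
  weight 0: 1 codewords.
  weight 1: 1 codewords.
  weight 2: 1 codewords.
  weight 3: 1 codewords.
Minimum distance d = smallest w > 0 with A_w > 0 = 1.
Sanity: Σ A_w = 4 = 2^2 = 4 ✓.


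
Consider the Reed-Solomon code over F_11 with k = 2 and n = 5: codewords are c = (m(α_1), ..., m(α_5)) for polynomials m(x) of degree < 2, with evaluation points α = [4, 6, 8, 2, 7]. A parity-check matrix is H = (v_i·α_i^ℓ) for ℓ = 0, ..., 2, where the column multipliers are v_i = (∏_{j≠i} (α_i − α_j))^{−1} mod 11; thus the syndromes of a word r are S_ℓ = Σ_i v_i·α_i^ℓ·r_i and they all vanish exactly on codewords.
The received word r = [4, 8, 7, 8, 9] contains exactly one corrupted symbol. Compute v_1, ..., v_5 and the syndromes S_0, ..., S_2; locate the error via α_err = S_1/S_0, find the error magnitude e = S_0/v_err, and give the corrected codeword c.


S = (6, 3, 7), error at position 2, error magnitude e = 8, c = [4, 0, 7, 8, 9].

Step 1: column multipliers v_i = (∏_{j≠i}(α_i − α_j))^{−1} mod 11.
  i = 1 (α = 4): (4−6)(4−8)(4−2)(4−7) = (−2)·(−4)·2·(−3) = −48 ≡ 7, so v_1 = 7^{−1} = 8 (mod 11).
  i = 2 (α = 6): (6−4)(6−8)(6−2)(6−7) = 2·(−2)·4·(−1) = 16 ≡ 5, so v_2 = 5^{−1} = 9 (mod 11).
  i = 3 (α = 8): (8−4)(8−6)(8−2)(8−7) = 4·2·6·1 = 48 ≡ 4, so v_3 = 4^{−1} = 3 (mod 11).
  i = 4 (α = 2): (2−4)(2−6)(2−8)(2−7) = (−2)·(−4)·(−6)·(−5) = 240 ≡ 9, so v_4 = 9^{−1} = 5 (mod 11).
  i = 5 (α = 7): (7−4)(7−6)(7−8)(7−2) = 3·1·(−1)·5 = −15 ≡ 7, so v_5 = 7^{−1} = 8 (mod 11).
  v = [8, 9, 3, 5, 8].
Step 2: syndromes of r = [4, 8, 7, 8, 9] (all sums mod 11).
  S_0 = Σ v_i r_i = 8·4 + 9·8 + 3·7 + 5·8 + 8·9 = 237 ≡ 6.
  S_1 = Σ v_i α_i r_i = 8·4·4 + 9·6·8 + 3·8·7 + 5·2·8 + 8·7·9 = 1312 ≡ 3.
  α_i^2 mod 11 = [5, 3, 9, 4, 5].
  S_2 = Σ v_i α_i^2 r_i = 8·5·4 + 9·3·8 + 3·9·7 + 5·4·8 + 8·5·9 = 1085 ≡ 7.
  S = (6, 3, 7) ≠ 0, so r is not a codeword (an error is present).
Step 3: locate the error. For a single error e at position i, S_ℓ = v_i·e·α_i^ℓ, so α_err = S_1/S_0.
  S_0^{−1} = 6^{−1} = 2 (mod 11), so α_err = 3·2 = 6 ≡ 6 = α_2. Error position i = 2.
  Consistency check: S_2/S_1 = 7·4 = 28 ≡ 6 = α_err ✓ (single-error assumption holds).
Step 4: error magnitude e = S_0/v_2 = S_0·∏_{j≠2}(α_2 − α_j) = 6·5 = 30 ≡ 8 (mod 11).
Step 5: correct position 2: c_2 = r_2 − e = 8 − 8 ≡ 0 (mod 11). Hence c = [4, 0, 7, 8, 9].
  Check: interpolating c through the α_i gives m(x) = 1 + 9·x (degree < 2) with m(α_i) = c_i for every i, so c is indeed a codeword.


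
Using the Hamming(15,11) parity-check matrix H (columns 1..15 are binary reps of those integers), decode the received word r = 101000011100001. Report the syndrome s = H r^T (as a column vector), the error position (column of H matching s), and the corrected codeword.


s = (0, 1, 1, 0)^T, error position = 6, corrected codeword c = 101001011100001

Compute s = H r^T mod 2 one row at a time:
  s_1 = 1 + 1 + 1 + 0 + 0 + 0 + 0 + 1 = 4 ≡ 0 (mod 2).
  s_2 = 0 + 0 + 0 + 0 + 0 + 0 + 0 + 1 = 1 ≡ 1 (mod 2).
  s_3 = 0 + 1 + 0 + 0 + 1 + 0 + 0 + 1 = 3 ≡ 1 (mod 2).
  s_4 = 1 + 1 + 0 + 0 + 1 + 0 + 0 + 1 = 4 ≡ 0 (mod 2).
s = (0, 1, 1, 0)^T — this equals column 6 of H (binary 0110), so error is at position 6.
Correct: flip bit 6 of r = 101000011100001 to get c = 101001011100001.


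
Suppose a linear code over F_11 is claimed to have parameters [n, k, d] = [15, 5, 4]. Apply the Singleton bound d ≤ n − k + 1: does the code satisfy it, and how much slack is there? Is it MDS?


Singleton RHS = n − k + 1 = 11, slack = 7, bound satisfied, not MDS.

Singleton bound: d ≤ n − k + 1.
Here n = 15, k = 5, so n − k + 1 = 11.
Given d = 4, check d ≤ 11: YES.
Slack = (n − k + 1) − d = 7.
The code is NOT MDS (slack = 7 > 0).
Description: the claimed parameters are [15, 5, 4]_11; such a code would be non-MDS.


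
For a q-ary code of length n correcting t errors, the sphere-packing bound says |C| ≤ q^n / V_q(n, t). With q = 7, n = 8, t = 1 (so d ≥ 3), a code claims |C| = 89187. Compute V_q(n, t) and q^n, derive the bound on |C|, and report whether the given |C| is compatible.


V_q(n, t) = 49, q^n = 5764801, Hamming bound = 117649, |C| = 89187 ≤ bound (satisfied).

Step 1: Compute V_q(n, t) = Σ_{j=0}^1 C(n, j) (q−1)^j.
  j = 0: C(8,0)·(6)^0 = 1·1 = 1.
  j = 1: C(8,1)·(6)^1 = 8·6 = 48.
  V_q(n, t) = 1 + 48 = 49.
Step 2: q^n = 7^8 = 5764801.
Step 3: Hamming bound ⌊q^n / V_q(n,t)⌋ = ⌊5764801/49⌋ = 117649.
Step 4: Compare |C| = 89187 to 117649: satisfied.
The claimed |C| lies below the Hamming bound.


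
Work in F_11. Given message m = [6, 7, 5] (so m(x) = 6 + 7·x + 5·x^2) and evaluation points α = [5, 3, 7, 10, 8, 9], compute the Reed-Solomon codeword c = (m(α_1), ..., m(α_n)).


c = [1, 6, 3, 4, 8, 1]

Message polynomial: m(x) = 6 + 7·x + 5·x^2 (mod 11).
For each evaluation point α_i, compute m(α_i) mod 11:
  α_1 = 5: Horner steps 5 → 10 → 1, so m(5) = 1.
  α_2 = 3: Horner steps 5 → 0 → 6, so m(3) = 6.
  α_3 = 7: Horner steps 5 → 9 → 3, so m(7) = 3.
  α_4 = 10: Horner steps 5 → 2 → 4, so m(10) = 4.
  α_5 = 8: Horner steps 5 → 3 → 8, so m(8) = 8.
  α_6 = 9: Horner steps 5 → 8 → 1, so m(9) = 1.
Codeword c = [1, 6, 3, 4, 8, 1] ∈ F_11^6.


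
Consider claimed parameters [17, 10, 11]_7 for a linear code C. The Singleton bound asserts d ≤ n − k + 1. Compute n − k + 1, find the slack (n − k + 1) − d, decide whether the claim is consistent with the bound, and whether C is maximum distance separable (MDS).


Singleton RHS = n − k + 1 = 8, slack = -3, bound violated (no such code; not MDS).

Singleton bound: d ≤ n − k + 1.
Here n = 17, k = 10, so n − k + 1 = 8.
Given d = 11, check d ≤ 8: NO.
Slack = (n − k + 1) − d = -3.
The slack is negative: d = 11 exceeds n − k + 1 = 8 by 3, so the Singleton bound is violated and no linear [17, 10, 11]_7 code can exist. In particular it is not MDS (MDS requires d = n − k + 1 exactly).
Description: the claimed parameters are [17, 10, 11]_7; such a code would be impossible (violates the Singleton bound).


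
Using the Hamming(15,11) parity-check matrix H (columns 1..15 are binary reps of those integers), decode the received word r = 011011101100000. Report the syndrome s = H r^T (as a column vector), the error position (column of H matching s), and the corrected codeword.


s = (0, 1, 1, 0)^T, error position = 6, corrected codeword c = 011010101100000

Compute s = H r^T mod 2 one row at a time:
  s_1 = 0 + 1 + 1 + 0 + 0 + 0 + 0 + 0 = 2 ≡ 0 (mod 2).
  s_2 = 0 + 1 + 1 + 1 + 0 + 0 + 0 + 0 = 3 ≡ 1 (mod 2).
  s_3 = 1 + 1 + 1 + 1 + 1 + 0 + 0 + 0 = 5 ≡ 1 (mod 2).
  s_4 = 0 + 1 + 1 + 1 + 1 + 0 + 0 + 0 = 4 ≡ 0 (mod 2).
s = (0, 1, 1, 0)^T — this equals column 6 of H (binary 0110), so error is at position 6.
Correct: flip bit 6 of r = 011011101100000 to get c = 011010101100000.


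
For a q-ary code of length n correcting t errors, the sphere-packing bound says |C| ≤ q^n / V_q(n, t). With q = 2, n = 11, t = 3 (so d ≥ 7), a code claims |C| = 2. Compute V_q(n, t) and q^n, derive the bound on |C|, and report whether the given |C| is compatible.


V_q(n, t) = 232, q^n = 2048, Hamming bound = 8, |C| = 2 ≤ bound (satisfied).

Step 1: Compute V_q(n, t) = Σ_{j=0}^3 C(n, j) (q−1)^j.
  j = 0: C(11,0)·(1)^0 = 1·1 = 1.
  j = 1: C(11,1)·(1)^1 = 11·1 = 11.
  j = 2: C(11,2)·(1)^2 = 55·1 = 55.
  j = 3: C(11,3)·(1)^3 = 165·1 = 165.
  V_q(n, t) = 1 + 11 + 55 + 165 = 232.
Step 2: q^n = 2^11 = 2048.
Step 3: Hamming bound ⌊q^n / V_q(n,t)⌋ = ⌊2048/232⌋ = 8.
Step 4: Compare |C| = 2 to 8: satisfied.
The claimed |C| lies below the Hamming bound.


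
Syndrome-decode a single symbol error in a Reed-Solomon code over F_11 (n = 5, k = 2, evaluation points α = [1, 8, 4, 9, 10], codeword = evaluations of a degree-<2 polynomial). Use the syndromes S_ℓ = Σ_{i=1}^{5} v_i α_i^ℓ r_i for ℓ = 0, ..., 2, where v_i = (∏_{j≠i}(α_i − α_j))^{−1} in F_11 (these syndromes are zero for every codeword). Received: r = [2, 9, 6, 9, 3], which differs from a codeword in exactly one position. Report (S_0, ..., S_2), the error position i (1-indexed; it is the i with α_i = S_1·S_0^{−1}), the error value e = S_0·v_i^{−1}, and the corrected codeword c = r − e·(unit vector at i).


S = (5, 7, 1), error at position 2, error magnitude e = 5, c = [2, 4, 6, 9, 3].

Step 1: column multipliers v_i = (∏_{j≠i}(α_i − α_j))^{−1} mod 11.
  i = 1 (α = 1): (1−8)(1−4)(1−9)(1−10) = (−7)·(−3)·(−8)·(−9) = 1512 ≡ 5, so v_1 = 5^{−1} = 9 (mod 11).
  i = 2 (α = 8): (8−1)(8−4)(8−9)(8−10) = 7·4·(−1)·(−2) = 56 ≡ 1, so v_2 = 1^{−1} = 1 (mod 11).
  i = 3 (α = 4): (4−1)(4−8)(4−9)(4−10) = 3·(−4)·(−5)·(−6) = −360 ≡ 3, so v_3 = 3^{−1} = 4 (mod 11).
  i = 4 (α = 9): (9−1)(9−8)(9−4)(9−10) = 8·1·5·(−1) = −40 ≡ 4, so v_4 = 4^{−1} = 3 (mod 11).
  i = 5 (α = 10): (10−1)(10−8)(10−4)(10−9) = 9·2·6·1 = 108 ≡ 9, so v_5 = 9^{−1} = 5 (mod 11).
  v = [9, 1, 4, 3, 5].
Step 2: syndromes of r = [2, 9, 6, 9, 3] (all sums mod 11).
  S_0 = Σ v_i r_i = 9·2 + 1·9 + 4·6 + 3·9 + 5·3 = 93 ≡ 5.
  S_1 = Σ v_i α_i r_i = 9·1·2 + 1·8·9 + 4·4·6 + 3·9·9 + 5·10·3 = 579 ≡ 7.
  α_i^2 mod 11 = [1, 9, 5, 4, 1].
  S_2 = Σ v_i α_i^2 r_i = 9·1·2 + 1·9·9 + 4·5·6 + 3·4·9 + 5·1·3 = 342 ≡ 1.
  S = (5, 7, 1) ≠ 0, so r is not a codeword (an error is present).
Step 3: locate the error. For a single error e at position i, S_ℓ = v_i·e·α_i^ℓ, so α_err = S_1/S_0.
  S_0^{−1} = 5^{−1} = 9 (mod 11), so α_err = 7·9 = 63 ≡ 8 = α_2. Error position i = 2.
  Consistency check: S_2/S_1 = 1·8 = 8 ≡ 8 = α_err ✓ (single-error assumption holds).
Step 4: error magnitude e = S_0/v_2 = S_0·∏_{j≠2}(α_2 − α_j) = 5·1 = 5 ≡ 5 (mod 11).
Step 5: correct position 2: c_2 = r_2 − e = 9 − 5 ≡ 4 (mod 11). Hence c = [2, 4, 6, 9, 3].
  Check: interpolating c through the α_i gives m(x) = 8 + 5·x (degree < 2) with m(α_i) = c_i for every i, so c is indeed a codeword.


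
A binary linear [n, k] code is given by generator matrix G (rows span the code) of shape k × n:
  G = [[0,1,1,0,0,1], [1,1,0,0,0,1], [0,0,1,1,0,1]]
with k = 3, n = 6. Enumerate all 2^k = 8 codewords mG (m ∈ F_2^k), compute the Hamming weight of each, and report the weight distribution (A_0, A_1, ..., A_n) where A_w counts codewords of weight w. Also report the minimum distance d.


Weight distribution: A_0 = 1, A_2 = 2, A_3 = 4, A_4 = 1. Minimum distance d = 2.

Enumerate all 2^3 = 8 messages m ∈ F_2^3.
For each, compute codeword c = mG in F_2^6, then tally its weight.
  m = 000 → c = 000000, weight = 0.
  m = 100 → c = 011001, weight = 3.
  m = 010 → c = 110001, weight = 3.
  m = 110 → c = 101000, weight = 2.
  m = 001 → c = 001101, weight = 3.
  m = 101 → c = 010100, weight = 2.
  m = 011 → c = 111100, weight = 4.
  m = 111 → c = 100101, weight = 3.
Tally weights:
  weight 0: 1 codewords.
  weight 2: 2 codewords.
  weight 3: 4 codewords.
  weight 4: 1 codewords.
Minimum distance d = smallest w > 0 with A_w > 0 = 2.
Sanity: Σ A_w = 8 = 2^3 = 8 ✓.


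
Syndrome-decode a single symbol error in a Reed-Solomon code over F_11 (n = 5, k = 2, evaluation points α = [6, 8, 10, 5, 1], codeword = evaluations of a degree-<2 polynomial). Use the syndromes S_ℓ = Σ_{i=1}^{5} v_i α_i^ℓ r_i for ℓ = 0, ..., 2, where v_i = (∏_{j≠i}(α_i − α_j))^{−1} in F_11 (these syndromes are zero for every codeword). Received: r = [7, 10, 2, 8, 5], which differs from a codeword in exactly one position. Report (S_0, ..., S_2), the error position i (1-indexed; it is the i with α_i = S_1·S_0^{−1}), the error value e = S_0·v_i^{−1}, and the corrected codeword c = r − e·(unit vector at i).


S = (5, 3, 4), error at position 4, error magnitude e = 8, c = [7, 10, 2, 0, 5].

Step 1: column multipliers v_i = (∏_{j≠i}(α_i − α_j))^{−1} mod 11.
  i = 1 (α = 6): (6−8)(6−10)(6−5)(6−1) = (−2)·(−4)·1·5 = 40 ≡ 7, so v_1 = 7^{−1} = 8 (mod 11).
  i = 2 (α = 8): (8−6)(8−10)(8−5)(8−1) = 2·(−2)·3·7 = −84 ≡ 4, so v_2 = 4^{−1} = 3 (mod 11).
  i = 3 (α = 10): (10−6)(10−8)(10−5)(10−1) = 4·2·5·9 = 360 ≡ 8, so v_3 = 8^{−1} = 7 (mod 11).
  i = 4 (α = 5): (5−6)(5−8)(5−10)(5−1) = (−1)·(−3)·(−5)·4 = −60 ≡ 6, so v_4 = 6^{−1} = 2 (mod 11).
  i = 5 (α = 1): (1−6)(1−8)(1−10)(1−5) = (−5)·(−7)·(−9)·(−4) = 1260 ≡ 6, so v_5 = 6^{−1} = 2 (mod 11).
  v = [8, 3, 7, 2, 2].
Step 2: syndromes of r = [7, 10, 2, 8, 5] (all sums mod 11).
  S_0 = Σ v_i r_i = 8·7 + 3·10 + 7·2 + 2·8 + 2·5 = 126 ≡ 5.
  S_1 = Σ v_i α_i r_i = 8·6·7 + 3·8·10 + 7·10·2 + 2·5·8 + 2·1·5 = 806 ≡ 3.
  α_i^2 mod 11 = [3, 9, 1, 3, 1].
  S_2 = Σ v_i α_i^2 r_i = 8·3·7 + 3·9·10 + 7·1·2 + 2·3·8 + 2·1·5 = 510 ≡ 4.
  S = (5, 3, 4) ≠ 0, so r is not a codeword (an error is present).
Step 3: locate the error. For a single error e at position i, S_ℓ = v_i·e·α_i^ℓ, so α_err = S_1/S_0.
  S_0^{−1} = 5^{−1} = 9 (mod 11), so α_err = 3·9 = 27 ≡ 5 = α_4. Error position i = 4.
  Consistency check: S_2/S_1 = 4·4 = 16 ≡ 5 = α_err ✓ (single-error assumption holds).
Step 4: error magnitude e = S_0/v_4 = S_0·∏_{j≠4}(α_4 − α_j) = 5·6 = 30 ≡ 8 (mod 11).
Step 5: correct position 4: c_4 = r_4 − e = 8 − 8 ≡ 0 (mod 11). Hence c = [7, 10, 2, 0, 5].
  Check: interpolating c through the α_i gives m(x) = 9 + 7·x (degree < 2) with m(α_i) = c_i for every i, so c is indeed a codeword.


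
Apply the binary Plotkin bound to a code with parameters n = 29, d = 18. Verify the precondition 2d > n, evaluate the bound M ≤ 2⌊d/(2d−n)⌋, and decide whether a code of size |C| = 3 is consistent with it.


Plotkin bound M ≤ 4; given |C| = 3 ≤ bound (satisfied).

Check applicability: 2d = 36, n = 29.
2d − n = 7 > 0, so Plotkin applies.
Compute d/(2d−n) = 18/7 ≈ 2.5714.
⌊d/(2d−n)⌋ = 2.
Plotkin bound: M ≤ 2·2 = 4.
Given |C| = 3, check: satisfied.
This |C| is below the Plotkin bound.


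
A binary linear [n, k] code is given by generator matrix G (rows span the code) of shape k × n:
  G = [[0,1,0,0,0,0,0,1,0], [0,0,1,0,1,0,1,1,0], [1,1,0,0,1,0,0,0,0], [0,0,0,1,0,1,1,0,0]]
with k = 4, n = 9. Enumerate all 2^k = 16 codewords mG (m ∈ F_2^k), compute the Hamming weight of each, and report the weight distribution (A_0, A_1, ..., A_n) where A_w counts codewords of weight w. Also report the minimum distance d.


Weight distribution: A_0 = 1, A_2 = 1, A_3 = 4, A_4 = 3, A_5 = 4, A_6 = 3. Minimum distance d = 2.

Enumerate all 2^4 = 16 messages m ∈ F_2^4.
For each, compute codeword c = mG in F_2^9, then tally its weight.
  m = 0000 → c = 000000000, weight = 0.
  m = 1000 → c = 010000010, weight = 2.
  m = 0100 → c = 001010110, weight = 4.
  m = 1100 → c = 011010100, weight = 4.
  m = 0010 → c = 110010000, weight = 3.
  m = 1010 → c = 100010010, weight = 3.
  m = 0110 → c = 111000110, weight = 5.
  m = 1110 → c = 101000100, weight = 3.
  m = 0001 → c = 000101100, weight = 3.
  m = 1001 → c = 010101110, weight = 5.
  m = 0101 → c = 001111010, weight = 5.
  m = 1101 → c = 011111000, weight = 5.
  m = 0011 → c = 110111100, weight = 6.
  m = 1011 → c = 100111110, weight = 6.
  m = 0111 → c = 111101010, weight = 6.
  m = 1111 → c = 101101000, weight = 4.
Tally weights:
  weight 0: 1 codewords.
  weight 2: 1 codewords.
  weight 3: 4 codewords.
  weight 4: 3 codewords.
  weight 5: 4 codewords.
  weight 6: 3 codewords.
Minimum distance d = smallest w > 0 with A_w > 0 = 2.
Sanity: Σ A_w = 16 = 2^4 = 16 ✓.


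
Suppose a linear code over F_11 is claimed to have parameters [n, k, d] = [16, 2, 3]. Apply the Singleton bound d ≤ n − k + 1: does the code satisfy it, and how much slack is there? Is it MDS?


Singleton RHS = n − k + 1 = 15, slack = 12, bound satisfied, not MDS.

Singleton bound: d ≤ n − k + 1.
Here n = 16, k = 2, so n − k + 1 = 15.
Given d = 3, check d ≤ 15: YES.
Slack = (n − k + 1) − d = 12.
The code is NOT MDS (slack = 12 > 0).
Description: the claimed parameters are [16, 2, 3]_11; such a code would be non-MDS.


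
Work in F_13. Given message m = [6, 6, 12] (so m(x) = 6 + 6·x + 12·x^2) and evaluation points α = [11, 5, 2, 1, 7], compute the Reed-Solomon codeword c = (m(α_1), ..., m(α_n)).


c = [3, 11, 1, 11, 12]

Message polynomial: m(x) = 6 + 6·x + 12·x^2 (mod 13).
For each evaluation point α_i, compute m(α_i) mod 13:
  α_1 = 11: Horner steps 12 → 8 → 3, so m(11) = 3.
  α_2 = 5: Horner steps 12 → 1 → 11, so m(5) = 11.
  α_3 = 2: Horner steps 12 → 4 → 1, so m(2) = 1.
  α_4 = 1: Horner steps 12 → 5 → 11, so m(1) = 11.
  α_5 = 7: Horner steps 12 → 12 → 12, so m(7) = 12.
Codeword c = [3, 11, 1, 11, 12] ∈ F_13^5.


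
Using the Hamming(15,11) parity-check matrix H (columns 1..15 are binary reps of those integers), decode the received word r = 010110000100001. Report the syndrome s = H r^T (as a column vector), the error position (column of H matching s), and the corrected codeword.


s = (0, 1, 1, 0)^T, error position = 6, corrected codeword c = 010111000100001

Compute s = H r^T mod 2 one row at a time:
  s_1 = 0 + 0 + 1 + 0 + 0 + 0 + 0 + 1 = 2 ≡ 0 (mod 2).
  s_2 = 1 + 1 + 0 + 0 + 0 + 0 + 0 + 1 = 3 ≡ 1 (mod 2).
  s_3 = 1 + 0 + 0 + 0 + 1 + 0 + 0 + 1 = 3 ≡ 1 (mod 2).
  s_4 = 0 + 0 + 1 + 0 + 0 + 0 + 0 + 1 = 2 ≡ 0 (mod 2).
s = (0, 1, 1, 0)^T — this equals column 6 of H (binary 0110), so error is at position 6.
Correct: flip bit 6 of r = 010110000100001 to get c = 010111000100001.


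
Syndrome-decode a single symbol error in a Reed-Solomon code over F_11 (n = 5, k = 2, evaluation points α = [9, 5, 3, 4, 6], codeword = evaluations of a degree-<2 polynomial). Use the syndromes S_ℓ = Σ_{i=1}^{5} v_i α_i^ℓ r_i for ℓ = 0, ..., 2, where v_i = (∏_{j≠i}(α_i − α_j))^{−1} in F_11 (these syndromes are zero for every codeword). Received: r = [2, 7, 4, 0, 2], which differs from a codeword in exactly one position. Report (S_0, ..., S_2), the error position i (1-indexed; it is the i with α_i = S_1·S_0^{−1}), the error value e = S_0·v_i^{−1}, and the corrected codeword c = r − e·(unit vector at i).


S = (8, 4, 2), error at position 5, error magnitude e = 10, c = [2, 7, 4, 0, 3].

Step 1: column multipliers v_i = (∏_{j≠i}(α_i − α_j))^{−1} mod 11.
  i = 1 (α = 9): (9−5)(9−3)(9−4)(9−6) = 4·6·5·3 = 360 ≡ 8, so v_1 = 8^{−1} = 7 (mod 11).
  i = 2 (α = 5): (5−9)(5−3)(5−4)(5−6) = (−4)·2·1·(−1) = 8 ≡ 8, so v_2 = 8^{−1} = 7 (mod 11).
  i = 3 (α = 3): (3−9)(3−5)(3−4)(3−6) = (−6)·(−2)·(−1)·(−3) = 36 ≡ 3, so v_3 = 3^{−1} = 4 (mod 11).
  i = 4 (α = 4): (4−9)(4−5)(4−3)(4−6) = (−5)·(−1)·1·(−2) = −10 ≡ 1, so v_4 = 1^{−1} = 1 (mod 11).
  i = 5 (α = 6): (6−9)(6−5)(6−3)(6−4) = (−3)·1·3·2 = −18 ≡ 4, so v_5 = 4^{−1} = 3 (mod 11).
  v = [7, 7, 4, 1, 3].
Step 2: syndromes of r = [2, 7, 4, 0, 2] (all sums mod 11).
  S_0 = Σ v_i r_i = 7·2 + 7·7 + 4·4 + 1·0 + 3·2 = 85 ≡ 8.
  S_1 = Σ v_i α_i r_i = 7·9·2 + 7·5·7 + 4·3·4 + 1·4·0 + 3·6·2 = 455 ≡ 4.
  α_i^2 mod 11 = [4, 3, 9, 5, 3].
  S_2 = Σ v_i α_i^2 r_i = 7·4·2 + 7·3·7 + 4·9·4 + 1·5·0 + 3·3·2 = 365 ≡ 2.
  S = (8, 4, 2) ≠ 0, so r is not a codeword (an error is present).
Step 3: locate the error. For a single error e at position i, S_ℓ = v_i·e·α_i^ℓ, so α_err = S_1/S_0.
  S_0^{−1} = 8^{−1} = 7 (mod 11), so α_err = 4·7 = 28 ≡ 6 = α_5. Error position i = 5.
  Consistency check: S_2/S_1 = 2·3 = 6 ≡ 6 = α_err ✓ (single-error assumption holds).
Step 4: error magnitude e = S_0/v_5 = S_0·∏_{j≠5}(α_5 − α_j) = 8·4 = 32 ≡ 10 (mod 11).
Step 5: correct position 5: c_5 = r_5 − e = 2 − 10 ≡ 3 (mod 11). Hence c = [2, 7, 4, 0, 3].
  Check: interpolating c through the α_i gives m(x) = 5 + 7·x (degree < 2) with m(α_i) = c_i for every i, so c is indeed a codeword.


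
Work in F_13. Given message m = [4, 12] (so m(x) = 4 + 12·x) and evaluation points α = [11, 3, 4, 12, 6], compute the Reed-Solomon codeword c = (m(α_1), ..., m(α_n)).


c = [6, 1, 0, 5, 11]

Message polynomial: m(x) = 4 + 12·x (mod 13).
For each evaluation point α_i, compute m(α_i) mod 13:
  α_1 = 11: Horner steps 12 → 6, so m(11) = 6.
  α_2 = 3: Horner steps 12 → 1, so m(3) = 1.
  α_3 = 4: Horner steps 12 → 0, so m(4) = 0.
  α_4 = 12: Horner steps 12 → 5, so m(12) = 5.
  α_5 = 6: Horner steps 12 → 11, so m(6) = 11.
Codeword c = [6, 1, 0, 5, 11] ∈ F_13^5.
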